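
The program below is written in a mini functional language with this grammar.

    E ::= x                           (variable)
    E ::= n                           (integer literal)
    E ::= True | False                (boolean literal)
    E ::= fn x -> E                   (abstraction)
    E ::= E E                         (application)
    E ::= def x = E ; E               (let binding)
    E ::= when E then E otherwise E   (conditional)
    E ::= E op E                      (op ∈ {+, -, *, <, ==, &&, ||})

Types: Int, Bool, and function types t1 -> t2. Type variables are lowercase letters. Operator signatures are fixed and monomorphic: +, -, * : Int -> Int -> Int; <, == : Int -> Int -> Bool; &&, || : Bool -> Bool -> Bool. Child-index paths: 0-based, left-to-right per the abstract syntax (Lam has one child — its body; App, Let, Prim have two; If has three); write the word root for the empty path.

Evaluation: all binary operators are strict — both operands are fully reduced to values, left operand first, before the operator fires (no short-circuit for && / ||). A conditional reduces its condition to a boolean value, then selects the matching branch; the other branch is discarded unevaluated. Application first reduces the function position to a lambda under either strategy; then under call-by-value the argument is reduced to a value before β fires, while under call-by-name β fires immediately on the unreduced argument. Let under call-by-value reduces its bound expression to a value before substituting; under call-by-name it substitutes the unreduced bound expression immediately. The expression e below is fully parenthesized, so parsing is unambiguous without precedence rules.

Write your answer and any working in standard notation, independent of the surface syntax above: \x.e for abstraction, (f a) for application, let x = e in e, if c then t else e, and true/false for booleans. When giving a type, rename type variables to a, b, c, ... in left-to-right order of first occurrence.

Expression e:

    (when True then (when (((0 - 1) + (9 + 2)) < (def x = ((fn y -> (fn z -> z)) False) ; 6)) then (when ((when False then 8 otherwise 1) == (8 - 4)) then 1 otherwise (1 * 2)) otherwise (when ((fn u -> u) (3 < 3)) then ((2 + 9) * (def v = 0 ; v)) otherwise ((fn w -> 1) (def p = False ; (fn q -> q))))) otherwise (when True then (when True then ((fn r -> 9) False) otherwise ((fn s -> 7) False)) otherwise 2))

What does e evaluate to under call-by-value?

Answer: 1

Trace:
step 0: (if true then (if (((0 - 1) + (9 + 2)) < (let x = ((\y.(\z.z)) false) in 6)) then (if ((if false then 8 else 1) == (8 - 4)) then 1 else (1 * 2)) else (if ((\u.u) (3 < 3)) then ((2 + 9) * (let v = 0 in v)) else ((\w.1) (let p = false in (\q.q))))) else (if true then (if true then ((\r.9) false) else ((\s.7) false)) else 2))
step 1: [if@root] (if (((0 - 1) + (9 + 2)) < (let x = ((\y.(\z.z)) false) in 6)) then (if ((if false then 8 else 1) == (8 - 4)) then 1 else (1 * 2)) else (if ((\u.u) (3 < 3)) then ((2 + 9) * (let v = 0 in v)) else ((\w.1) (let p = false in (\q.q)))))
step 2: [delta@0.0.0] (if ((-1 + (9 + 2)) < (let x = ((\y.(\z.z)) false) in 6)) then (if ((if false then 8 else 1) == (8 - 4)) then 1 else (1 * 2)) else (if ((\u.u) (3 < 3)) then ((2 + 9) * (let v = 0 in v)) else ((\w.1) (let p = false in (\q.q)))))
step 3: [delta@0.0.1] (if ((-1 + 11) < (let x = ((\y.(\z.z)) false) in 6)) then (if ((if false then 8 else 1) == (8 - 4)) then 1 else (1 * 2)) else (if ((\u.u) (3 < 3)) then ((2 + 9) * (let v = 0 in v)) else ((\w.1) (let p = false in (\q.q)))))
step 4: [delta@0.0] (if (10 < (let x = ((\y.(\z.z)) false) in 6)) then (if ((if false then 8 else 1) == (8 - 4)) then 1 else (1 * 2)) else (if ((\u.u) (3 < 3)) then ((2 + 9) * (let v = 0 in v)) else ((\w.1) (let p = false in (\q.q)))))
step 5: [beta@0.1.0] (if (10 < (let x = (\z.z) in 6)) then (if ((if false then 8 else 1) == (8 - 4)) then 1 else (1 * 2)) else (if ((\u.u) (3 < 3)) then ((2 + 9) * (let v = 0 in v)) else ((\w.1) (let p = false in (\q.q)))))
step 6: [let@0.1] (if (10 < 6) then (if ((if false then 8 else 1) == (8 - 4)) then 1 else (1 * 2)) else (if ((\u.u) (3 < 3)) then ((2 + 9) * (let v = 0 in v)) else ((\w.1) (let p = false in (\q.q)))))
step 7: [delta@0] (if false then (if ((if false then 8 else 1) == (8 - 4)) then 1 else (1 * 2)) else (if ((\u.u) (3 < 3)) then ((2 + 9) * (let v = 0 in v)) else ((\w.1) (let p = false in (\q.q)))))
step 8: [if@root] (if ((\u.u) (3 < 3)) then ((2 + 9) * (let v = 0 in v)) else ((\w.1) (let p = false in (\q.q))))
step 9: [delta@0.1] (if ((\u.u) false) then ((2 + 9) * (let v = 0 in v)) else ((\w.1) (let p = false in (\q.q))))
step 10: [beta@0] (if false then ((2 + 9) * (let v = 0 in v)) else ((\w.1) (let p = false in (\q.q))))
step 11: [if@root] ((\w.1) (let p = false in (\q.q)))
step 12: [let@1] ((\w.1) (\q.q))
step 13: [beta@root] 1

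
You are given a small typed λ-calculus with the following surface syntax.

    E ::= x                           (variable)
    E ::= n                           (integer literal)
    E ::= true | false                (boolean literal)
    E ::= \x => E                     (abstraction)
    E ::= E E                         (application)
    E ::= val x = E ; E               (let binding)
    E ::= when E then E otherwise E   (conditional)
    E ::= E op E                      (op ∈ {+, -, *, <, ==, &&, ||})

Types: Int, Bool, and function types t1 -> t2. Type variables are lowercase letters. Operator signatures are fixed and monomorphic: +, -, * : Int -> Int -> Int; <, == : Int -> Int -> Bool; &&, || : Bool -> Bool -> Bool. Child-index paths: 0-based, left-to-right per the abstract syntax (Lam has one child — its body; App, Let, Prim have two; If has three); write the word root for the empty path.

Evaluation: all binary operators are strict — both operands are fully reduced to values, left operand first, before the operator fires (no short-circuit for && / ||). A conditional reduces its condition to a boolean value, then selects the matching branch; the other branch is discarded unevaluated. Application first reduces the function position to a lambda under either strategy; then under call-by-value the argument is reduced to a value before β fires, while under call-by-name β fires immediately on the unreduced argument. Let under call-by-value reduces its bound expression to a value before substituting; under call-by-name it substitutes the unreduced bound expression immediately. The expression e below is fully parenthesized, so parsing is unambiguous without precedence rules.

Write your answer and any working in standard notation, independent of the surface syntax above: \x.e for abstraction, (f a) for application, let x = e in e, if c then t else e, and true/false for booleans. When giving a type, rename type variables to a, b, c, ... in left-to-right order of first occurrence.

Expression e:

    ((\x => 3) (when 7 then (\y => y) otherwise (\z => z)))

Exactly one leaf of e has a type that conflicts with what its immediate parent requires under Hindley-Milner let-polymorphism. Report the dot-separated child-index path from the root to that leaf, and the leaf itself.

Trace:
\x._ : a -> Int
  unify Int ~ Bool
  FAIL: mismatch Int ~ Bool

Answer: 1.0 : 7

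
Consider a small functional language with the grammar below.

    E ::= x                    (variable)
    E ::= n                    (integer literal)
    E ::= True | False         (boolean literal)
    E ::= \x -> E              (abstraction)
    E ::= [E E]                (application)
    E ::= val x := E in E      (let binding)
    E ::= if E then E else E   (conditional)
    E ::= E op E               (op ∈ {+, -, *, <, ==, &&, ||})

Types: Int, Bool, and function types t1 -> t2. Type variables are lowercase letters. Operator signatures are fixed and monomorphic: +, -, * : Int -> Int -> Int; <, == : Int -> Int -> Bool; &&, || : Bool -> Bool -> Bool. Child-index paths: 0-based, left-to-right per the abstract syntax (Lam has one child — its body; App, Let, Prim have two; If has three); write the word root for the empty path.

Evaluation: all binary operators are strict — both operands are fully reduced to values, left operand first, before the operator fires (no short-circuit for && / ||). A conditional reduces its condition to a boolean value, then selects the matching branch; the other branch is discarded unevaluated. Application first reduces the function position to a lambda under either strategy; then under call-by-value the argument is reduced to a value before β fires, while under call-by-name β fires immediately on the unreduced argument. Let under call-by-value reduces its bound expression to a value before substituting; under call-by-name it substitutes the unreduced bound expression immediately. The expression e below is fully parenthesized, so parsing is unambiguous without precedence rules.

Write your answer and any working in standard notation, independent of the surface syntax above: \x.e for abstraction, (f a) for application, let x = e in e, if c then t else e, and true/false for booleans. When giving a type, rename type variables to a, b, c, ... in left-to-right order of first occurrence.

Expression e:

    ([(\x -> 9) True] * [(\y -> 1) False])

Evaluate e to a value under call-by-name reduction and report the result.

Working:
step 0: (((\x.9) true) * ((\y.1) false))
step 1: [beta@0] (9 * ((\y.1) false))
step 2: [beta@1] (9 * 1)
step 3: [delta@root] 9

Answer: 9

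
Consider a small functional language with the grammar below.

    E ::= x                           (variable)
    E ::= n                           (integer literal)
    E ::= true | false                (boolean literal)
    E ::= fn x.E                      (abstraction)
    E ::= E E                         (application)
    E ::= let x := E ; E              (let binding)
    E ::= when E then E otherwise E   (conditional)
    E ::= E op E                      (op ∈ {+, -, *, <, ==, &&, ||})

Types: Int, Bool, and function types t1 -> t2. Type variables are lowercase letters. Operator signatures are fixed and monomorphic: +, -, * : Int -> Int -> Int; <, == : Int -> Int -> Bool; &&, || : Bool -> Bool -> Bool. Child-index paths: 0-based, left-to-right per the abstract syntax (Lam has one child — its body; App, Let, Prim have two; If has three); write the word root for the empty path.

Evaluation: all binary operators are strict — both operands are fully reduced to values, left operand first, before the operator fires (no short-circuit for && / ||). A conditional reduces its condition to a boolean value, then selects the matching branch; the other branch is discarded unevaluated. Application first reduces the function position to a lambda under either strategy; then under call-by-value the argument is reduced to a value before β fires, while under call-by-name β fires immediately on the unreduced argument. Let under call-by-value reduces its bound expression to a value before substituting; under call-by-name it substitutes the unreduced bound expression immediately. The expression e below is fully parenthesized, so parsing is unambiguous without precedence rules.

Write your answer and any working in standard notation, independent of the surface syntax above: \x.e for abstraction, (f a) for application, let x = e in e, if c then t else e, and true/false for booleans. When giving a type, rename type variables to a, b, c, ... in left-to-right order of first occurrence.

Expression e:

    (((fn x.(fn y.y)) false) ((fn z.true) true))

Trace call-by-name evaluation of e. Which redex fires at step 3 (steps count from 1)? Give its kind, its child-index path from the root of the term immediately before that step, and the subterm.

Trace:
step 0: (((\x.(\y.y)) false) ((\z.true) true))
step 1: [beta@0] ((\y.y) ((\z.true) true))
step 2: [beta@root] ((\z.true) true)
step 3: [beta@root] true

Answer: beta at root : ((\z.true) true)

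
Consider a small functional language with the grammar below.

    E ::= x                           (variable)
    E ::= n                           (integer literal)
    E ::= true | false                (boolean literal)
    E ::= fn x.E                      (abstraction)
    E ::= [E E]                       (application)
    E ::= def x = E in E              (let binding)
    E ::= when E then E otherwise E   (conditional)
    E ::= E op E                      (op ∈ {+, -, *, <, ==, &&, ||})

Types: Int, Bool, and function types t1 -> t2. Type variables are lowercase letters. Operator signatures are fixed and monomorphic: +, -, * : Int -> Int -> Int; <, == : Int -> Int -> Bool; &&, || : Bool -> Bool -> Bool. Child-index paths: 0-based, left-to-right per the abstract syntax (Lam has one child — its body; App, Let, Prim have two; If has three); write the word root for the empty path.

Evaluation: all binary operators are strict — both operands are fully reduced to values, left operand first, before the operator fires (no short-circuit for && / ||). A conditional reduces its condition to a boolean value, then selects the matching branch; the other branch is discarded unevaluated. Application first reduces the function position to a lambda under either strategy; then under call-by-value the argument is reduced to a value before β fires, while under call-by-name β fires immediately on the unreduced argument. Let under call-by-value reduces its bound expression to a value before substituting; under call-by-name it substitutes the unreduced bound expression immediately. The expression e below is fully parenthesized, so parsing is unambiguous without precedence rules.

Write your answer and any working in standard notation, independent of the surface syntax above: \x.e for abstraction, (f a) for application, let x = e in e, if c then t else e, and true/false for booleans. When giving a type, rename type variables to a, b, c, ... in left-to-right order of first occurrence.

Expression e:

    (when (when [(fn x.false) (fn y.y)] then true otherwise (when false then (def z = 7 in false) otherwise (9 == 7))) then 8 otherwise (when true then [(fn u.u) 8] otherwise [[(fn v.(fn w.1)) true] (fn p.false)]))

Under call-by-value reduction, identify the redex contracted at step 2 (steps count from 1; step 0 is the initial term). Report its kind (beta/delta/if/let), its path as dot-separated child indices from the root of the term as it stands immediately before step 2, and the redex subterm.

Trace:
step 0: (if (if ((\x.false) (\y.y)) then true else (if false then (let z = 7 in false) else (9 == 7))) then 8 else (if true then ((\u.u) 8) else (((\v.(\w.1)) true) (\p.false))))
step 1: [beta@0.0] (if (if false then true else (if false then (let z = 7 in false) else (9 == 7))) then 8 else (if true then ((\u.u) 8) else (((\v.(\w.1)) true) (\p.false))))
step 2: [if@0] (if (if false then (let z = 7 in false) else (9 == 7)) then 8 else (if true then ((\u.u) 8) else (((\v.(\w.1)) true) (\p.false))))

Answer: if at 0 : (if false then true else (if false then (let z = 7 in false) else (9 == 7)))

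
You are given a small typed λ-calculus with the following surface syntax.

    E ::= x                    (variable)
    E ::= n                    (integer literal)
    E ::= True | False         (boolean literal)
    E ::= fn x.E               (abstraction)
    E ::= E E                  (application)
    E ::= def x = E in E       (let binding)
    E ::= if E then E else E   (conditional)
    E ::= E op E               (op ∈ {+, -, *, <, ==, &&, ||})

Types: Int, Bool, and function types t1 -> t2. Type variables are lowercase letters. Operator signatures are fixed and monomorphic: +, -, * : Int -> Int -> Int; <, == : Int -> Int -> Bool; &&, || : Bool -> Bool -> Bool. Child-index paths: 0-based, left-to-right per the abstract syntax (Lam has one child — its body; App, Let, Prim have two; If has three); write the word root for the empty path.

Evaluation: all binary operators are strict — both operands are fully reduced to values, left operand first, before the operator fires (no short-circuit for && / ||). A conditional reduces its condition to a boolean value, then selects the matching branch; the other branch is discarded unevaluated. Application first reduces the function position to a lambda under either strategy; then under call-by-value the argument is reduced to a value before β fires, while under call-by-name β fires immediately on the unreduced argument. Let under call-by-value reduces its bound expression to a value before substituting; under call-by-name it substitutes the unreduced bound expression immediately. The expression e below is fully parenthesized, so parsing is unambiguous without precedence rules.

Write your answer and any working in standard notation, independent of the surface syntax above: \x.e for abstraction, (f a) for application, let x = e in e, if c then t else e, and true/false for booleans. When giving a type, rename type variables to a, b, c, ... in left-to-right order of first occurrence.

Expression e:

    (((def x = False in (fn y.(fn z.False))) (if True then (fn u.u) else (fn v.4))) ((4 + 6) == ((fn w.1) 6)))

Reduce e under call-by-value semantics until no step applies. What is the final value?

Answer: false

Working:
step 0: (((let x = false in (\y.(\z.false))) (if true then (\u.u) else (\v.4))) ((4 + 6) == ((\w.1) 6)))
step 1: [let@0.0] (((\y.(\z.false)) (if true then (\u.u) else (\v.4))) ((4 + 6) == ((\w.1) 6)))
step 2: [if@0.1] (((\y.(\z.false)) (\u.u)) ((4 + 6) == ((\w.1) 6)))
step 3: [beta@0] ((\z.false) ((4 + 6) == ((\w.1) 6)))
step 4: [delta@1.0] ((\z.false) (10 == ((\w.1) 6)))
step 5: [beta@1.1] ((\z.false) (10 == 1))
step 6: [delta@1] ((\z.false) false)
step 7: [beta@root] false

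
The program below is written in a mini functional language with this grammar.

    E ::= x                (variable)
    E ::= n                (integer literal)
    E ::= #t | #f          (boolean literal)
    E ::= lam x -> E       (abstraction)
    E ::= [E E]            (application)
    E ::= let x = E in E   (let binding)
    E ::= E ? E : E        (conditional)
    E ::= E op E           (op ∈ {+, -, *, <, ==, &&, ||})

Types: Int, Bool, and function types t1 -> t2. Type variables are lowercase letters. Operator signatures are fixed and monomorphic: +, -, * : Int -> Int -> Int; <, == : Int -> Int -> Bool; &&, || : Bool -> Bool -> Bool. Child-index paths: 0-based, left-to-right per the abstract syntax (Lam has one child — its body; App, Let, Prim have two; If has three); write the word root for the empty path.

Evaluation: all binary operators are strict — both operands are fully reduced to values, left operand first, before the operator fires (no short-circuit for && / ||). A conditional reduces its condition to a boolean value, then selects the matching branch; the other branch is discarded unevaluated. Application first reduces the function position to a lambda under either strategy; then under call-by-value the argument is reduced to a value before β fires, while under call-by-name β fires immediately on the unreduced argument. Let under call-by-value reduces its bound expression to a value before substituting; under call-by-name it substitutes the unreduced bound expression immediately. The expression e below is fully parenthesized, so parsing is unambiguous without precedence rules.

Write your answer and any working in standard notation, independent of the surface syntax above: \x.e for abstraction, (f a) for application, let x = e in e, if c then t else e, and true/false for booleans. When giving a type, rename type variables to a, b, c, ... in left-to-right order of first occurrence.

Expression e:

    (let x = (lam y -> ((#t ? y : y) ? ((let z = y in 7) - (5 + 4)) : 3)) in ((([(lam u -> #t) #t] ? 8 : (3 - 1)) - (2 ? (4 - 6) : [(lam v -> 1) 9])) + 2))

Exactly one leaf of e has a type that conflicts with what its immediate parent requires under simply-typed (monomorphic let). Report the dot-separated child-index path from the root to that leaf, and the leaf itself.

Derivation:
  unify Bool ~ Bool
y : a
y : a
  unify a ~ a
  unify a ~ Bool
y : Bool
let z : Bool
  unify Int ~ Int
  unify Int ~ Int
  unify Int ~ Int
  unify Int ~ Int
  unify Int ~ Int
\y._ : Bool -> Int
let x : Bool -> Int
\u._ : b -> Bool
  unify b -> Bool ~ Bool -> c
  unify b ~ Bool
  unify Bool ~ c
_ _ : Bool
  unify Bool ~ Bool
  unify Int ~ Int
  unify Int ~ Int
  unify Int ~ Int
  unify Int ~ Int
  unify Int ~ Bool
  FAIL: mismatch Int ~ Bool

Answer: 1.0.1.0 : 2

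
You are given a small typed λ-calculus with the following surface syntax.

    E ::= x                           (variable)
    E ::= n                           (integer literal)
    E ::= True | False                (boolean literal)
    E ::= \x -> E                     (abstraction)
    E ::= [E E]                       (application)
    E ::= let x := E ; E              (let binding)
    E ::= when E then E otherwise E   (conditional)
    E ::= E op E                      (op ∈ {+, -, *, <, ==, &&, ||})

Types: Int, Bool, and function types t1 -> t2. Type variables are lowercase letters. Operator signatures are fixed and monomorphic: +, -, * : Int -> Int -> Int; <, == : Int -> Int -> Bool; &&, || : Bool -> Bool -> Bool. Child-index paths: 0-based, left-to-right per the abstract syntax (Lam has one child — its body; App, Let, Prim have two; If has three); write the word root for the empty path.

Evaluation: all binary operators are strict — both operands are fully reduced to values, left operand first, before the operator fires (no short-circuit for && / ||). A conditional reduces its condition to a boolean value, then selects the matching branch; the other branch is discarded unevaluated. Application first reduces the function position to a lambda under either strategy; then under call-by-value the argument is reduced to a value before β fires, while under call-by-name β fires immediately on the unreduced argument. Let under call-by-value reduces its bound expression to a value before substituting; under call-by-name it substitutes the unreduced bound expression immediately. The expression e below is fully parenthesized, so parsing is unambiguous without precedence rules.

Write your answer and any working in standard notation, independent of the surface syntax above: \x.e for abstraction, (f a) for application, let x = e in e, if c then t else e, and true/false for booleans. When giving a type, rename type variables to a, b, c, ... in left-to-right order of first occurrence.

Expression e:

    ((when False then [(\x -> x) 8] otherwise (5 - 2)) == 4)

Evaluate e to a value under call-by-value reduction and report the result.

Answer: false

Trace:
step 0: ((if false then ((\x.x) 8) else (5 - 2)) == 4)
step 1: [if@0] ((5 - 2) == 4)
step 2: [delta@0] (3 == 4)
step 3: [delta@root] false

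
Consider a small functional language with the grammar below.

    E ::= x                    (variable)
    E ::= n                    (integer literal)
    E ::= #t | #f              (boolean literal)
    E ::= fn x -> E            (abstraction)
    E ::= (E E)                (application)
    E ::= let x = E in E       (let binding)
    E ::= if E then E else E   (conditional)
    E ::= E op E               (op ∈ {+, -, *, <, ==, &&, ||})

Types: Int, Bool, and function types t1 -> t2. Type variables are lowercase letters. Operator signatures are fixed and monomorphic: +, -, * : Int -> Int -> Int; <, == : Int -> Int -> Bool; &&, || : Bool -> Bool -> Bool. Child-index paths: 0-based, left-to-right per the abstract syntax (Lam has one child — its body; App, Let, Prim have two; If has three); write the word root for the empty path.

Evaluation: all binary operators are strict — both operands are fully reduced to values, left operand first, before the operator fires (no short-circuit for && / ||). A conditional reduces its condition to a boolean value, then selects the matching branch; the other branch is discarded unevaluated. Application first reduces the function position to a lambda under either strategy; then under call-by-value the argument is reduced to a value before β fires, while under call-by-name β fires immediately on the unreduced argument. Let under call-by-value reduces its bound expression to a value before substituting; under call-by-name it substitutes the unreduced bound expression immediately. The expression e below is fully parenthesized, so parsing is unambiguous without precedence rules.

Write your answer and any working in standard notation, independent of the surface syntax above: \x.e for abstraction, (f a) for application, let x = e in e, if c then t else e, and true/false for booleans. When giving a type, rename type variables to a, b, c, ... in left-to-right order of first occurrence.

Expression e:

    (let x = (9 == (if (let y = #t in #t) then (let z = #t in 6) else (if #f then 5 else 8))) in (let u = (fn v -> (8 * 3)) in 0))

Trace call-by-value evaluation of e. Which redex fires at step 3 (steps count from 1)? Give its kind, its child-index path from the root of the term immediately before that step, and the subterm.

Derivation:
step 0: (let x = (9 == (if (let y = true in true) then (let z = true in 6) else (if false then 5 else 8))) in (let u = (\v.(8 * 3)) in 0))
step 1: [let@0.1.0] (let x = (9 == (if true then (let z = true in 6) else (if false then 5 else 8))) in (let u = (\v.(8 * 3)) in 0))
step 2: [if@0.1] (let x = (9 == (let z = true in 6)) in (let u = (\v.(8 * 3)) in 0))
step 3: [let@0.1] (let x = (9 == 6) in (let u = (\v.(8 * 3)) in 0))

Answer: let at 0.1 : (let z = true in 6)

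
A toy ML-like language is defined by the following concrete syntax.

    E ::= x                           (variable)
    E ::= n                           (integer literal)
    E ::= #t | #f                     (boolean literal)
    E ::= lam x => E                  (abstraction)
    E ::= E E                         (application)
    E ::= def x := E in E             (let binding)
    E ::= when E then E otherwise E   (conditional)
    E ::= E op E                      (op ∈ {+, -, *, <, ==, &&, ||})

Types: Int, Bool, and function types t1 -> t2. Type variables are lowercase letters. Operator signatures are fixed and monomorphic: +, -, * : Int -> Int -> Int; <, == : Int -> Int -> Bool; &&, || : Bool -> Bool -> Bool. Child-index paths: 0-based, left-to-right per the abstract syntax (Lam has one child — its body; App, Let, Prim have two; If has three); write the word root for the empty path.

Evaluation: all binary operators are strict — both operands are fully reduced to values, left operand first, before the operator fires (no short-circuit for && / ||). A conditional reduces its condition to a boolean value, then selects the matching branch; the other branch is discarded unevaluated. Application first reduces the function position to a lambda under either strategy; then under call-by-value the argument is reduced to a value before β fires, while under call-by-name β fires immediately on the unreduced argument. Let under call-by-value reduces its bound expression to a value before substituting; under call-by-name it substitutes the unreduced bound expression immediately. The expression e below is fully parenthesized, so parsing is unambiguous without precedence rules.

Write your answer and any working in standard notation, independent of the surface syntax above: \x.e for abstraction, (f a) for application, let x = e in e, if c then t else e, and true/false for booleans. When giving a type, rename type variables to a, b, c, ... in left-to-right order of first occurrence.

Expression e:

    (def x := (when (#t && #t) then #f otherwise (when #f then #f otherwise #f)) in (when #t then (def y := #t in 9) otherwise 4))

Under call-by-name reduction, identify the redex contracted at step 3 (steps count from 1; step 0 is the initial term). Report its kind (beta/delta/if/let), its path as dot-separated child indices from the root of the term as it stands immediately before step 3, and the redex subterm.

Trace:
step 0: (let x = (if (true && true) then false else (if false then false else false)) in (if true then (let y = true in 9) else 4))
step 1: [let@root] (if true then (let y = true in 9) else 4)
step 2: [if@root] (let y = true in 9)
step 3: [let@root] 9

Answer: let at root : (let y = true in 9)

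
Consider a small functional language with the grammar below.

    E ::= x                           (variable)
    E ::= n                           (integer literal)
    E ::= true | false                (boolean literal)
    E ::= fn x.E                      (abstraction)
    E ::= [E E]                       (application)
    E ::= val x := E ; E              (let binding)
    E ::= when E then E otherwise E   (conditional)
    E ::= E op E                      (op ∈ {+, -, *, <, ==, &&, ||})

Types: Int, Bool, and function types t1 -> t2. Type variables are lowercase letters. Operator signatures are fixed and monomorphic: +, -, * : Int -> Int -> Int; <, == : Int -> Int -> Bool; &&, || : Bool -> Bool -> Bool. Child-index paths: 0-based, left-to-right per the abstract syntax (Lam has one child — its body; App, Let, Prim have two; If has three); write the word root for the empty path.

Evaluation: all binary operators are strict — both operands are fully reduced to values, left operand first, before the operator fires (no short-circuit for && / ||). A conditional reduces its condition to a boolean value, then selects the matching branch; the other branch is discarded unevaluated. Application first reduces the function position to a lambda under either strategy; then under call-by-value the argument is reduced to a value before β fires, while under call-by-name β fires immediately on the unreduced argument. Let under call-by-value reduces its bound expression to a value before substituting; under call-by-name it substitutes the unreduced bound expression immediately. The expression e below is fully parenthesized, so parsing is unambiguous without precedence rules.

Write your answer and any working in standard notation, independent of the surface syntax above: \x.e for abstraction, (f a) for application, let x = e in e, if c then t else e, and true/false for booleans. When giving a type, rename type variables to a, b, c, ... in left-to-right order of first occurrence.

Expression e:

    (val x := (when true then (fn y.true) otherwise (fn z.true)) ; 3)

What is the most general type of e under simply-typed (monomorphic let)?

Derivation:
  unify Bool ~ Bool
\y._ : a -> Bool
\z._ : b -> Bool
  unify a -> Bool ~ b -> Bool
  unify a ~ b
  unify Bool ~ Bool
let x : b -> Bool

Answer: Int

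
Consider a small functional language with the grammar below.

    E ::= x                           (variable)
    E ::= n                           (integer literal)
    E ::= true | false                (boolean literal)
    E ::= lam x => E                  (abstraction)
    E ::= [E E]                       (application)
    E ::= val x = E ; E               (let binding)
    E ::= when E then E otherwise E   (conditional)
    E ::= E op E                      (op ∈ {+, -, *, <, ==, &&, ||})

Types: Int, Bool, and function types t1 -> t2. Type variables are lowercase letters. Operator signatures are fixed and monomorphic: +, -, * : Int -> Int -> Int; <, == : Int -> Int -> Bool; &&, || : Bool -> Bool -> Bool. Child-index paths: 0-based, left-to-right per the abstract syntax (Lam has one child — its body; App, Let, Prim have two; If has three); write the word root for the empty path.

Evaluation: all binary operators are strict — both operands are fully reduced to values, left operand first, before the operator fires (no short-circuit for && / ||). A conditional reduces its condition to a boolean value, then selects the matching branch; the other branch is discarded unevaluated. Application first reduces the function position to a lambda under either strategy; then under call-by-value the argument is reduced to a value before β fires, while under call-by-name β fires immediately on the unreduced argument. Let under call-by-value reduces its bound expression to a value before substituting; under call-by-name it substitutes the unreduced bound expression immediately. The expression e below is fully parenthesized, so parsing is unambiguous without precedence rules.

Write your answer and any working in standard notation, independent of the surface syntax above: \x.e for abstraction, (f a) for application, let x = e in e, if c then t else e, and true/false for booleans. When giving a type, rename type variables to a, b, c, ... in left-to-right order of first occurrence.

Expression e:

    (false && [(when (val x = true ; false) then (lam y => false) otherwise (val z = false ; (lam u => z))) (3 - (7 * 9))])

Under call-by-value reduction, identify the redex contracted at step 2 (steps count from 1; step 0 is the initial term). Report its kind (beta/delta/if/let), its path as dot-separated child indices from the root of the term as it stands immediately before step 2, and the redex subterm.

Answer: if at 1.0 : (if false then (\y.false) else (let z = false in (\u.z)))

Working:
step 0: (false && ((if (let x = true in false) then (\y.false) else (let z = false in (\u.z))) (3 - (7 * 9))))
step 1: [let@1.0.0] (false && ((if false then (\y.false) else (let z = false in (\u.z))) (3 - (7 * 9))))
step 2: [if@1.0] (false && ((let z = false in (\u.z)) (3 - (7 * 9))))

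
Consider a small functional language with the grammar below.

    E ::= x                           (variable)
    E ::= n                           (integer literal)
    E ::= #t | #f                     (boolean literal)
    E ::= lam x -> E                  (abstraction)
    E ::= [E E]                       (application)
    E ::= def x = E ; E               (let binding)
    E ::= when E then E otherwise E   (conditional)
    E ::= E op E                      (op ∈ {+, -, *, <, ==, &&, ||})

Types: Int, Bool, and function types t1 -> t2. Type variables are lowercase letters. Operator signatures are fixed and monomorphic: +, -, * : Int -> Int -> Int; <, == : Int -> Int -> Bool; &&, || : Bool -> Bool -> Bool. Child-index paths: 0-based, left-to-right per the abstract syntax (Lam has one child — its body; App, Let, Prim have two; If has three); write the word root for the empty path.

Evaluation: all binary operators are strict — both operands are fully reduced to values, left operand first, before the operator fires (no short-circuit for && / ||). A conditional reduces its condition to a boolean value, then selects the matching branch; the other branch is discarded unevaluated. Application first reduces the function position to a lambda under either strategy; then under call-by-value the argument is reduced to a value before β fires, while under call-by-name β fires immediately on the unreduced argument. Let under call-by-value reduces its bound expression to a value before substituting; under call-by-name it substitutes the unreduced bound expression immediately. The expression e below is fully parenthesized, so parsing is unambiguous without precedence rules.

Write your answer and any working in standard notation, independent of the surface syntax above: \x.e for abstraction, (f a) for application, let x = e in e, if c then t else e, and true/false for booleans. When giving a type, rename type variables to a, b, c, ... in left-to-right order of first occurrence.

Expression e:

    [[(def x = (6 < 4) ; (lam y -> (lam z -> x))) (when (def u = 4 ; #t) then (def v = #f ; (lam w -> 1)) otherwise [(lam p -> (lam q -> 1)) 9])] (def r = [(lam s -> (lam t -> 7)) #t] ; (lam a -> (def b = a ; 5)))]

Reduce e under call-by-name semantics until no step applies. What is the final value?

Answer: false

Working:
step 0: (((let x = (6 < 4) in (\y.(\z.x))) (if (let u = 4 in true) then (let v = false in (\w.1)) else ((\p.(\q.1)) 9))) (let r = ((\s.(\t.7)) true) in (\a.(let b = a in 5))))
step 1: [let@0.0] (((\y.(\z.(6 < 4))) (if (let u = 4 in true) then (let v = false in (\w.1)) else ((\p.(\q.1)) 9))) (let r = ((\s.(\t.7)) true) in (\a.(let b = a in 5))))
step 2: [beta@0] ((\z.(6 < 4)) (let r = ((\s.(\t.7)) true) in (\a.(let b = a in 5))))
step 3: [beta@root] (6 < 4)
step 4: [delta@root] false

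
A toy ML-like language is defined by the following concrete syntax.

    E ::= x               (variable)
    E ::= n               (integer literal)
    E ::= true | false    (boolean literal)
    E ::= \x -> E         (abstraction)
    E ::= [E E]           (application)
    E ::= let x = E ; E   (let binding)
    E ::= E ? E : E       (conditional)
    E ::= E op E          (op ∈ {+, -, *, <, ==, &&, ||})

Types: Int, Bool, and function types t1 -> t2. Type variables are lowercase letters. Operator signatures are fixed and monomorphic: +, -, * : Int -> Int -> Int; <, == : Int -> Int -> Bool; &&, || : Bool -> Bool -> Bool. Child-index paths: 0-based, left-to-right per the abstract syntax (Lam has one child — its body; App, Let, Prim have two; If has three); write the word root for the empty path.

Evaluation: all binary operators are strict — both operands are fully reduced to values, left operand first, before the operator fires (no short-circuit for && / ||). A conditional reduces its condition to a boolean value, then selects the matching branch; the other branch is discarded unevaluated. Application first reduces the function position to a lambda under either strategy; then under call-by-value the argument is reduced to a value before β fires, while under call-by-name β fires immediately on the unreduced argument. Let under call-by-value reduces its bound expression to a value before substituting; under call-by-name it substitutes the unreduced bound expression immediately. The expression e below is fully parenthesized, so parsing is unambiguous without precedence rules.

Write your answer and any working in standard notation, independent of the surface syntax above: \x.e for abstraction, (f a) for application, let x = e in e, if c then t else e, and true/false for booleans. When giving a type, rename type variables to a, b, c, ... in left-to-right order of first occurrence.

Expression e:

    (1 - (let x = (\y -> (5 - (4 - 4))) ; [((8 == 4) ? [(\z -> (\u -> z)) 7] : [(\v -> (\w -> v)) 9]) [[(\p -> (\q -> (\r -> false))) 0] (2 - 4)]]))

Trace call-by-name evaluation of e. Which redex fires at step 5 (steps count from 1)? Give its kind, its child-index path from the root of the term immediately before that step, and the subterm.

Trace:
step 0: (1 - (let x = (\y.(5 - (4 - 4))) in ((if (8 == 4) then ((\z.(\u.z)) 7) else ((\v.(\w.v)) 9)) (((\p.(\q.(\r.false))) 0) (2 - 4)))))
step 1: [let@1] (1 - ((if (8 == 4) then ((\z.(\u.z)) 7) else ((\v.(\w.v)) 9)) (((\p.(\q.(\r.false))) 0) (2 - 4))))
step 2: [delta@1.0.0] (1 - ((if false then ((\z.(\u.z)) 7) else ((\v.(\w.v)) 9)) (((\p.(\q.(\r.false))) 0) (2 - 4))))
step 3: [if@1.0] (1 - (((\v.(\w.v)) 9) (((\p.(\q.(\r.false))) 0) (2 - 4))))
step 4: [beta@1.0] (1 - ((\w.9) (((\p.(\q.(\r.false))) 0) (2 - 4))))
step 5: [beta@1] (1 - 9)

Answer: beta at 1 : ((\w.9) (((\p.(\q.(\r.false))) 0) (2 - 4)))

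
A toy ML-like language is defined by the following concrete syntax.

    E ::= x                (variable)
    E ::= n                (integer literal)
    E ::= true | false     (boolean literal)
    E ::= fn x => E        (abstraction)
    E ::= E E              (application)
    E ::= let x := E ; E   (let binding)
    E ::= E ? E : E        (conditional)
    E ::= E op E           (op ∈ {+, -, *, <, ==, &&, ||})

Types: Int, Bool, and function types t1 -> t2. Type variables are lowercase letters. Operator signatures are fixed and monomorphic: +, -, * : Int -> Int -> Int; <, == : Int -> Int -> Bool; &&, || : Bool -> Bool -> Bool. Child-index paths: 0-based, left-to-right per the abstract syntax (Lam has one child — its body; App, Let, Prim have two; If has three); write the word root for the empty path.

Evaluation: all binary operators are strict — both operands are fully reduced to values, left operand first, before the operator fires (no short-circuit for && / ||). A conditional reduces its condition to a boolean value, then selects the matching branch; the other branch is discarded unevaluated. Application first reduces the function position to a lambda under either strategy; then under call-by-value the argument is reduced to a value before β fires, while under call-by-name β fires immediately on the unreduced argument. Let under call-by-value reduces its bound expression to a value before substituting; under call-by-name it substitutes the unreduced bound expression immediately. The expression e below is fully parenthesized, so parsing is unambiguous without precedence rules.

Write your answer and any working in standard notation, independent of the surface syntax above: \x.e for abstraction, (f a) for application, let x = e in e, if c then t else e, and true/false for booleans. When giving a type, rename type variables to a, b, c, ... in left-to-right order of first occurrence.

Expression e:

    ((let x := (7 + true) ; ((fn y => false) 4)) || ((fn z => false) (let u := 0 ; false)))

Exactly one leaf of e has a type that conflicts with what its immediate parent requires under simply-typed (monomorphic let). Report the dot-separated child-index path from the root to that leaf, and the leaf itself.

Answer: 0.0.1 : true

Derivation:
  unify Int ~ Int
  unify Bool ~ Int
  FAIL: mismatch Bool ~ Int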